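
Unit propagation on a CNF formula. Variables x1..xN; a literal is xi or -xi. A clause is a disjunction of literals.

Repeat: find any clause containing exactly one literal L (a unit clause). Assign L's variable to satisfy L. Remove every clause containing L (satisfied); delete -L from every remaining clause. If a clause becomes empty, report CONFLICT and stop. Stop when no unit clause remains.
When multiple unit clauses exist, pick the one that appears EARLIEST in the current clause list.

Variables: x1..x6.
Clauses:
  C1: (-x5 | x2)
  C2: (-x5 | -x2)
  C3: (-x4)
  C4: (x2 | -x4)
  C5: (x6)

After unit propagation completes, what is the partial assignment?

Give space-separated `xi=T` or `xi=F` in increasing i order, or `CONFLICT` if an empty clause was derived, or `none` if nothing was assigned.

Answer: x4=F x6=T

Derivation:
unit clause [-4] forces x4=F; simplify:
  satisfied 2 clause(s); 3 remain; assigned so far: [4]
unit clause [6] forces x6=T; simplify:
  satisfied 1 clause(s); 2 remain; assigned so far: [4, 6]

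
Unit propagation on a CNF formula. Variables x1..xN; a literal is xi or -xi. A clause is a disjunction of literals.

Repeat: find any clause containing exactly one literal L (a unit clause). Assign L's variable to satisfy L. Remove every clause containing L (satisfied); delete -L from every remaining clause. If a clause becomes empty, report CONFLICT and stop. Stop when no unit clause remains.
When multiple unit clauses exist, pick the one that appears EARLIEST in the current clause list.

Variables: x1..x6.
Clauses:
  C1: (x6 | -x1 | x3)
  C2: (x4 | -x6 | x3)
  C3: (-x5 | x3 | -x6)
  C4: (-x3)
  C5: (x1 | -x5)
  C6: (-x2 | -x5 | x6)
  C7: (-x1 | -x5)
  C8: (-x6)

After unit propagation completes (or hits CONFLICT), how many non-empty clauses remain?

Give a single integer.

unit clause [-3] forces x3=F; simplify:
  drop 3 from [6, -1, 3] -> [6, -1]
  drop 3 from [4, -6, 3] -> [4, -6]
  drop 3 from [-5, 3, -6] -> [-5, -6]
  satisfied 1 clause(s); 7 remain; assigned so far: [3]
unit clause [-6] forces x6=F; simplify:
  drop 6 from [6, -1] -> [-1]
  drop 6 from [-2, -5, 6] -> [-2, -5]
  satisfied 3 clause(s); 4 remain; assigned so far: [3, 6]
unit clause [-1] forces x1=F; simplify:
  drop 1 from [1, -5] -> [-5]
  satisfied 2 clause(s); 2 remain; assigned so far: [1, 3, 6]
unit clause [-5] forces x5=F; simplify:
  satisfied 2 clause(s); 0 remain; assigned so far: [1, 3, 5, 6]

Answer: 0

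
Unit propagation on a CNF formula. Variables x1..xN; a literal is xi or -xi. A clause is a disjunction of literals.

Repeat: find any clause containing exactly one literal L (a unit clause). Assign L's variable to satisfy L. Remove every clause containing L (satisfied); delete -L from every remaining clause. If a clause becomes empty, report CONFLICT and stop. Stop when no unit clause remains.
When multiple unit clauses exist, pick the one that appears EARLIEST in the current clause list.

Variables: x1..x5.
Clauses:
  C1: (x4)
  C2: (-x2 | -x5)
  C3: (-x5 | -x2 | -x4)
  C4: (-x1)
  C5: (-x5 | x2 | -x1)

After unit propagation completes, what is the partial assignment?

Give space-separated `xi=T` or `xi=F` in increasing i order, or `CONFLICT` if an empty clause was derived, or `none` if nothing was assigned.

unit clause [4] forces x4=T; simplify:
  drop -4 from [-5, -2, -4] -> [-5, -2]
  satisfied 1 clause(s); 4 remain; assigned so far: [4]
unit clause [-1] forces x1=F; simplify:
  satisfied 2 clause(s); 2 remain; assigned so far: [1, 4]

Answer: x1=F x4=T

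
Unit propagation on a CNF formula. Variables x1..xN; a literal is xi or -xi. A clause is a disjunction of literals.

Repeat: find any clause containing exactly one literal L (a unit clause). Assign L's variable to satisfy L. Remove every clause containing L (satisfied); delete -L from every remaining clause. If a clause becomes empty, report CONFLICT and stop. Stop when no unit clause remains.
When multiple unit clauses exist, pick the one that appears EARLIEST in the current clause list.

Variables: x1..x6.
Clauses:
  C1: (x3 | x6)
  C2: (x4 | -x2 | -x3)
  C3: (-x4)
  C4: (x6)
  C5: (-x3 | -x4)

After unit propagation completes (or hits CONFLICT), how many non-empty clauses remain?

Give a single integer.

unit clause [-4] forces x4=F; simplify:
  drop 4 from [4, -2, -3] -> [-2, -3]
  satisfied 2 clause(s); 3 remain; assigned so far: [4]
unit clause [6] forces x6=T; simplify:
  satisfied 2 clause(s); 1 remain; assigned so far: [4, 6]

Answer: 1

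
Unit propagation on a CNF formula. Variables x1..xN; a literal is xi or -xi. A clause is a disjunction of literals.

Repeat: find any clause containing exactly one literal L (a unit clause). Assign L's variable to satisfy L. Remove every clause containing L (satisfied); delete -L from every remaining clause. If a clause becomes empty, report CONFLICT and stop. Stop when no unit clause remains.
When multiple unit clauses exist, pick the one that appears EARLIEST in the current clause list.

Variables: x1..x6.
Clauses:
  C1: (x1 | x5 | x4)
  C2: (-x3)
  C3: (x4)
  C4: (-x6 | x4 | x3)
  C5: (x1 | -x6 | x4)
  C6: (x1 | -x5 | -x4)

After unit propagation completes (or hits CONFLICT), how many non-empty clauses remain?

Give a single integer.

unit clause [-3] forces x3=F; simplify:
  drop 3 from [-6, 4, 3] -> [-6, 4]
  satisfied 1 clause(s); 5 remain; assigned so far: [3]
unit clause [4] forces x4=T; simplify:
  drop -4 from [1, -5, -4] -> [1, -5]
  satisfied 4 clause(s); 1 remain; assigned so far: [3, 4]

Answer: 1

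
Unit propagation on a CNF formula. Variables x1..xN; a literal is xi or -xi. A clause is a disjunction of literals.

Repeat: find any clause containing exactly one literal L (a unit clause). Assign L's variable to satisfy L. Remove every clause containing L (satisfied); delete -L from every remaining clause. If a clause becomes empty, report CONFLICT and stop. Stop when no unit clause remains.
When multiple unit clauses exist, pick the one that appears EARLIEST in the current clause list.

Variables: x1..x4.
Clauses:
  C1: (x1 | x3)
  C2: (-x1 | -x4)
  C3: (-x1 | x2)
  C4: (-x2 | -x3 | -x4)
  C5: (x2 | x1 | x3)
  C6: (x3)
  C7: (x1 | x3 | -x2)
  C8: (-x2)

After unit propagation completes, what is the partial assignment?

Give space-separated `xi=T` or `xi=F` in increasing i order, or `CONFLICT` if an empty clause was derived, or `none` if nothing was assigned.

unit clause [3] forces x3=T; simplify:
  drop -3 from [-2, -3, -4] -> [-2, -4]
  satisfied 4 clause(s); 4 remain; assigned so far: [3]
unit clause [-2] forces x2=F; simplify:
  drop 2 from [-1, 2] -> [-1]
  satisfied 2 clause(s); 2 remain; assigned so far: [2, 3]
unit clause [-1] forces x1=F; simplify:
  satisfied 2 clause(s); 0 remain; assigned so far: [1, 2, 3]

Answer: x1=F x2=F x3=T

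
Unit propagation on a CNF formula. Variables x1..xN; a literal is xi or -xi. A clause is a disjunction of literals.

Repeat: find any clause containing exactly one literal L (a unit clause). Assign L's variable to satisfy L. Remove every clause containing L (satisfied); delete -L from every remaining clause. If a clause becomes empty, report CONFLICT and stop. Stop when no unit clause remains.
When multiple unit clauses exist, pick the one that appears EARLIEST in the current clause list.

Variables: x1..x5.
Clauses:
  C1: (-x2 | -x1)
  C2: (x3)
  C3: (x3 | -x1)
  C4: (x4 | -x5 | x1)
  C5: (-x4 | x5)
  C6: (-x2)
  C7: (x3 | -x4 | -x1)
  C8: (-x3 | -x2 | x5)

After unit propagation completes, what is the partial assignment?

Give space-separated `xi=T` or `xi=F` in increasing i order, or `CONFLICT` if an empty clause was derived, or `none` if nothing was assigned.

unit clause [3] forces x3=T; simplify:
  drop -3 from [-3, -2, 5] -> [-2, 5]
  satisfied 3 clause(s); 5 remain; assigned so far: [3]
unit clause [-2] forces x2=F; simplify:
  satisfied 3 clause(s); 2 remain; assigned so far: [2, 3]

Answer: x2=F x3=T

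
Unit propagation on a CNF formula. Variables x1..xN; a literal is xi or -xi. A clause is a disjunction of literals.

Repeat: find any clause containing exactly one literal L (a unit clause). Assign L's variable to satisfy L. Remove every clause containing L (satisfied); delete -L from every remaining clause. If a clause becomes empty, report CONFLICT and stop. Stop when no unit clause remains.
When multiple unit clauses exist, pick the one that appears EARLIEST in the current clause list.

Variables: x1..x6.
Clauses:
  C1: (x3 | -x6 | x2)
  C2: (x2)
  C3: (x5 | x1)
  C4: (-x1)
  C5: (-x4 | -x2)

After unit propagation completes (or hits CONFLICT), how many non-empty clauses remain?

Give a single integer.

Answer: 0

Derivation:
unit clause [2] forces x2=T; simplify:
  drop -2 from [-4, -2] -> [-4]
  satisfied 2 clause(s); 3 remain; assigned so far: [2]
unit clause [-1] forces x1=F; simplify:
  drop 1 from [5, 1] -> [5]
  satisfied 1 clause(s); 2 remain; assigned so far: [1, 2]
unit clause [5] forces x5=T; simplify:
  satisfied 1 clause(s); 1 remain; assigned so far: [1, 2, 5]
unit clause [-4] forces x4=F; simplify:
  satisfied 1 clause(s); 0 remain; assigned so far: [1, 2, 4, 5]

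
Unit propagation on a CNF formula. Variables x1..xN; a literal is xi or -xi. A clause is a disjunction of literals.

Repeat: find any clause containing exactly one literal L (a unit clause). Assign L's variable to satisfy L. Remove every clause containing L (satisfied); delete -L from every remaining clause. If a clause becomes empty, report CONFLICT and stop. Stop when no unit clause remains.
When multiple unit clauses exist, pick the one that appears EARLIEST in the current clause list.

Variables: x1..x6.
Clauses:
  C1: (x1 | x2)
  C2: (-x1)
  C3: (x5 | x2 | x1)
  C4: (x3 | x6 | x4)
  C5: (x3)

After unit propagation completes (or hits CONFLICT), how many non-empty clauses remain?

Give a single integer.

Answer: 0

Derivation:
unit clause [-1] forces x1=F; simplify:
  drop 1 from [1, 2] -> [2]
  drop 1 from [5, 2, 1] -> [5, 2]
  satisfied 1 clause(s); 4 remain; assigned so far: [1]
unit clause [2] forces x2=T; simplify:
  satisfied 2 clause(s); 2 remain; assigned so far: [1, 2]
unit clause [3] forces x3=T; simplify:
  satisfied 2 clause(s); 0 remain; assigned so far: [1, 2, 3]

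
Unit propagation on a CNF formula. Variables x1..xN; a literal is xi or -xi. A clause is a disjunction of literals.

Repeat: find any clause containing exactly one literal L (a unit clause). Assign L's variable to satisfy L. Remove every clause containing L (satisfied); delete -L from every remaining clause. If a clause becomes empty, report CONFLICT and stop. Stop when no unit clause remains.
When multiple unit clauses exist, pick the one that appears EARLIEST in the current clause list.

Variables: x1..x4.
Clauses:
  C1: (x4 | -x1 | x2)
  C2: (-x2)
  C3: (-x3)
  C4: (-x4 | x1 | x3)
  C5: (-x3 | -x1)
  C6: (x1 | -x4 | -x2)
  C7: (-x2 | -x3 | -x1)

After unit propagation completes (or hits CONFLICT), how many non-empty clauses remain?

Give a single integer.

unit clause [-2] forces x2=F; simplify:
  drop 2 from [4, -1, 2] -> [4, -1]
  satisfied 3 clause(s); 4 remain; assigned so far: [2]
unit clause [-3] forces x3=F; simplify:
  drop 3 from [-4, 1, 3] -> [-4, 1]
  satisfied 2 clause(s); 2 remain; assigned so far: [2, 3]

Answer: 2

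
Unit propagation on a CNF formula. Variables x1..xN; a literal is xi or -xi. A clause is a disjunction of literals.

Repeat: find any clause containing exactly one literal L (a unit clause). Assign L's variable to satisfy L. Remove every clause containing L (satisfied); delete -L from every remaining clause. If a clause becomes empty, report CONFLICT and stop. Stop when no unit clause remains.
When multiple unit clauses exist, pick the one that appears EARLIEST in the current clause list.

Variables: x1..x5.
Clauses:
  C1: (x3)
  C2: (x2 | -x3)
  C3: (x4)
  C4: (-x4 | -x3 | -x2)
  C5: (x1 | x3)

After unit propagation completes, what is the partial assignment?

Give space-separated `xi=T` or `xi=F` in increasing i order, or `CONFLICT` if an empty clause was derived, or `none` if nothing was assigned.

Answer: CONFLICT

Derivation:
unit clause [3] forces x3=T; simplify:
  drop -3 from [2, -3] -> [2]
  drop -3 from [-4, -3, -2] -> [-4, -2]
  satisfied 2 clause(s); 3 remain; assigned so far: [3]
unit clause [2] forces x2=T; simplify:
  drop -2 from [-4, -2] -> [-4]
  satisfied 1 clause(s); 2 remain; assigned so far: [2, 3]
unit clause [4] forces x4=T; simplify:
  drop -4 from [-4] -> [] (empty!)
  satisfied 1 clause(s); 1 remain; assigned so far: [2, 3, 4]
CONFLICT (empty clause)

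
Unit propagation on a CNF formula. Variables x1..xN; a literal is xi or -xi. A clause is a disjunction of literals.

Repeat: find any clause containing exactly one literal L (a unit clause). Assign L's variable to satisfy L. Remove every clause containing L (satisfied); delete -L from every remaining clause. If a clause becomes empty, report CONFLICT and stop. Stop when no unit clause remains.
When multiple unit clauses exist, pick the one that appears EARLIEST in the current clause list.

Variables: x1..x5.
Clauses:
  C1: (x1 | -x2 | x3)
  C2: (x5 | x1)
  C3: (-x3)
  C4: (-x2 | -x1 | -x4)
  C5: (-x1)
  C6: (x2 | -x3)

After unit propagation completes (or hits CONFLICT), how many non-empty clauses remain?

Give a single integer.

unit clause [-3] forces x3=F; simplify:
  drop 3 from [1, -2, 3] -> [1, -2]
  satisfied 2 clause(s); 4 remain; assigned so far: [3]
unit clause [-1] forces x1=F; simplify:
  drop 1 from [1, -2] -> [-2]
  drop 1 from [5, 1] -> [5]
  satisfied 2 clause(s); 2 remain; assigned so far: [1, 3]
unit clause [-2] forces x2=F; simplify:
  satisfied 1 clause(s); 1 remain; assigned so far: [1, 2, 3]
unit clause [5] forces x5=T; simplify:
  satisfied 1 clause(s); 0 remain; assigned so far: [1, 2, 3, 5]

Answer: 0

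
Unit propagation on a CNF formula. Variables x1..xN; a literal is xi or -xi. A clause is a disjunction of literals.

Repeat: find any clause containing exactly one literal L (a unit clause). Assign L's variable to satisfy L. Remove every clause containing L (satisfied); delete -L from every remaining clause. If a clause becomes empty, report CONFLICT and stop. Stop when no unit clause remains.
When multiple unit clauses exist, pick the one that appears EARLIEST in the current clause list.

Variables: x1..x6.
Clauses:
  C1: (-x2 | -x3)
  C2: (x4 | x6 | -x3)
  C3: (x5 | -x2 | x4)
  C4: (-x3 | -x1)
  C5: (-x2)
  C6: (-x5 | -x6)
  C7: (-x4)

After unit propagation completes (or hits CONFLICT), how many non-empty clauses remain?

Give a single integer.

unit clause [-2] forces x2=F; simplify:
  satisfied 3 clause(s); 4 remain; assigned so far: [2]
unit clause [-4] forces x4=F; simplify:
  drop 4 from [4, 6, -3] -> [6, -3]
  satisfied 1 clause(s); 3 remain; assigned so far: [2, 4]

Answer: 3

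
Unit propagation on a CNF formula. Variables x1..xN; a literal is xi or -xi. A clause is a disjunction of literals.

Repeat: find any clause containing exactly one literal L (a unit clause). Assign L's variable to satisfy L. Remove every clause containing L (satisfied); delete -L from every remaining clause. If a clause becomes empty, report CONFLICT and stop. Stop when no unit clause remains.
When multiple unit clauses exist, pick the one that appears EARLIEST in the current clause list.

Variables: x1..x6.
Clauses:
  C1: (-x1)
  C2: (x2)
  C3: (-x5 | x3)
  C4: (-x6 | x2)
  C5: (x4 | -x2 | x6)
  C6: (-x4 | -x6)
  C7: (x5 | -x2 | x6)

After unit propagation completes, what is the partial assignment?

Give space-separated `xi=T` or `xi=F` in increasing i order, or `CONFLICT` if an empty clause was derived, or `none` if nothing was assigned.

unit clause [-1] forces x1=F; simplify:
  satisfied 1 clause(s); 6 remain; assigned so far: [1]
unit clause [2] forces x2=T; simplify:
  drop -2 from [4, -2, 6] -> [4, 6]
  drop -2 from [5, -2, 6] -> [5, 6]
  satisfied 2 clause(s); 4 remain; assigned so far: [1, 2]

Answer: x1=F x2=T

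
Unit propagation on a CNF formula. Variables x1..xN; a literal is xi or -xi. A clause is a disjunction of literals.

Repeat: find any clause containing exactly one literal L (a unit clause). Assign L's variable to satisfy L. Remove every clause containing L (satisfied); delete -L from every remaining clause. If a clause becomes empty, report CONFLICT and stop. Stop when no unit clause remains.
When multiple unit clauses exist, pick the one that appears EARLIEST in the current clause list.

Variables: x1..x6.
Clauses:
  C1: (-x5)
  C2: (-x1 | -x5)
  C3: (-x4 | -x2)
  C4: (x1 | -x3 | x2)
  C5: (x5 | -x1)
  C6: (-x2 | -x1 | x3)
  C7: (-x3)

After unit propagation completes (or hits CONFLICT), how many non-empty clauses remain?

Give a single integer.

Answer: 1

Derivation:
unit clause [-5] forces x5=F; simplify:
  drop 5 from [5, -1] -> [-1]
  satisfied 2 clause(s); 5 remain; assigned so far: [5]
unit clause [-1] forces x1=F; simplify:
  drop 1 from [1, -3, 2] -> [-3, 2]
  satisfied 2 clause(s); 3 remain; assigned so far: [1, 5]
unit clause [-3] forces x3=F; simplify:
  satisfied 2 clause(s); 1 remain; assigned so far: [1, 3, 5]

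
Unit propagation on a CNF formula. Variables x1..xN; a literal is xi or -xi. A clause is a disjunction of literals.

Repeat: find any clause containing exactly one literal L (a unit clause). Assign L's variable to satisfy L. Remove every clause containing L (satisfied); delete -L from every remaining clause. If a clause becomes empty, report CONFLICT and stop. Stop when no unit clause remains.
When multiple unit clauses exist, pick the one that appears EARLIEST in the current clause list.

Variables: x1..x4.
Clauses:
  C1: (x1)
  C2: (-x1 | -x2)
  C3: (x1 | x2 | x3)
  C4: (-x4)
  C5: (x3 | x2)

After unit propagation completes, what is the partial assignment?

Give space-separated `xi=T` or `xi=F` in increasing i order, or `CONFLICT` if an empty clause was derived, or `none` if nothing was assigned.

unit clause [1] forces x1=T; simplify:
  drop -1 from [-1, -2] -> [-2]
  satisfied 2 clause(s); 3 remain; assigned so far: [1]
unit clause [-2] forces x2=F; simplify:
  drop 2 from [3, 2] -> [3]
  satisfied 1 clause(s); 2 remain; assigned so far: [1, 2]
unit clause [-4] forces x4=F; simplify:
  satisfied 1 clause(s); 1 remain; assigned so far: [1, 2, 4]
unit clause [3] forces x3=T; simplify:
  satisfied 1 clause(s); 0 remain; assigned so far: [1, 2, 3, 4]

Answer: x1=T x2=F x3=T x4=F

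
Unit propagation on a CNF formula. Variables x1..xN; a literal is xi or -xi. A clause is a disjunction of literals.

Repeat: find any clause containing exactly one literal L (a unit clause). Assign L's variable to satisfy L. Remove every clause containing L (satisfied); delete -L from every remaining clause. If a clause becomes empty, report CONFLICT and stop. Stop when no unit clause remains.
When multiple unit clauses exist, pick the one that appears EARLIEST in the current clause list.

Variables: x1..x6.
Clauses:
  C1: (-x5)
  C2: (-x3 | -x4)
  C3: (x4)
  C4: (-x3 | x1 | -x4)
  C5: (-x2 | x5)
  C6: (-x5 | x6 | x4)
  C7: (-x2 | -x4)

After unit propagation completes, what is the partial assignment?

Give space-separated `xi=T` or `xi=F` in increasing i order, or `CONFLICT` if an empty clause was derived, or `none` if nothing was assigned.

Answer: x2=F x3=F x4=T x5=F

Derivation:
unit clause [-5] forces x5=F; simplify:
  drop 5 from [-2, 5] -> [-2]
  satisfied 2 clause(s); 5 remain; assigned so far: [5]
unit clause [4] forces x4=T; simplify:
  drop -4 from [-3, -4] -> [-3]
  drop -4 from [-3, 1, -4] -> [-3, 1]
  drop -4 from [-2, -4] -> [-2]
  satisfied 1 clause(s); 4 remain; assigned so far: [4, 5]
unit clause [-3] forces x3=F; simplify:
  satisfied 2 clause(s); 2 remain; assigned so far: [3, 4, 5]
unit clause [-2] forces x2=F; simplify:
  satisfied 2 clause(s); 0 remain; assigned so far: [2, 3, 4, 5]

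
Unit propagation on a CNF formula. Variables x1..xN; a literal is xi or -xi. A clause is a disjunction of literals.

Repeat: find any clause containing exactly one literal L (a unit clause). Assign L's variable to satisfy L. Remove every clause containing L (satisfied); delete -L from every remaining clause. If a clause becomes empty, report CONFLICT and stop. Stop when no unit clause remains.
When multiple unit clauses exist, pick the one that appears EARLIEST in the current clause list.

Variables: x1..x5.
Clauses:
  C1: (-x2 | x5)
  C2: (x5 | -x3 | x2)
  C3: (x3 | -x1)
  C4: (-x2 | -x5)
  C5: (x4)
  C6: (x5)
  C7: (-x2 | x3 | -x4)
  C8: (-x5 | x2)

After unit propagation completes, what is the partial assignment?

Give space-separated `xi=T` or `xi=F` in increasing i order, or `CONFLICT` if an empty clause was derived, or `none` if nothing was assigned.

Answer: CONFLICT

Derivation:
unit clause [4] forces x4=T; simplify:
  drop -4 from [-2, 3, -4] -> [-2, 3]
  satisfied 1 clause(s); 7 remain; assigned so far: [4]
unit clause [5] forces x5=T; simplify:
  drop -5 from [-2, -5] -> [-2]
  drop -5 from [-5, 2] -> [2]
  satisfied 3 clause(s); 4 remain; assigned so far: [4, 5]
unit clause [-2] forces x2=F; simplify:
  drop 2 from [2] -> [] (empty!)
  satisfied 2 clause(s); 2 remain; assigned so far: [2, 4, 5]
CONFLICT (empty clause)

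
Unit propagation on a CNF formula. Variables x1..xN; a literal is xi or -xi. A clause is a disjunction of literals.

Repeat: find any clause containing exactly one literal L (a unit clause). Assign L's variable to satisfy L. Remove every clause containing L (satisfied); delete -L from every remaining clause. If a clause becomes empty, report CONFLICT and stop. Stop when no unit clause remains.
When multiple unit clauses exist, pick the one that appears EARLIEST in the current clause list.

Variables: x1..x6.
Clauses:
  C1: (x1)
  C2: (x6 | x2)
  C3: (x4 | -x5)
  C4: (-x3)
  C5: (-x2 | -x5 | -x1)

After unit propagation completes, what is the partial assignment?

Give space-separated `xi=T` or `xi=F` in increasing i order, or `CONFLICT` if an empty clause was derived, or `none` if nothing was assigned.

Answer: x1=T x3=F

Derivation:
unit clause [1] forces x1=T; simplify:
  drop -1 from [-2, -5, -1] -> [-2, -5]
  satisfied 1 clause(s); 4 remain; assigned so far: [1]
unit clause [-3] forces x3=F; simplify:
  satisfied 1 clause(s); 3 remain; assigned so far: [1, 3]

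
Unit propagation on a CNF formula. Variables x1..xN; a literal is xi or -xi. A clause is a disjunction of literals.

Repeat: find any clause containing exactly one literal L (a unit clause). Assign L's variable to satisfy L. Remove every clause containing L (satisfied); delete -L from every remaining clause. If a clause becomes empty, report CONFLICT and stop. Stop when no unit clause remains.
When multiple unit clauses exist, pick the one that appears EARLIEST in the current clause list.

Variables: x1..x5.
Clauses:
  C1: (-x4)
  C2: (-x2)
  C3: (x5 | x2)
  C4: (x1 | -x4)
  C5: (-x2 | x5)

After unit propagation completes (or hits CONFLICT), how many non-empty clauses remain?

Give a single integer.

unit clause [-4] forces x4=F; simplify:
  satisfied 2 clause(s); 3 remain; assigned so far: [4]
unit clause [-2] forces x2=F; simplify:
  drop 2 from [5, 2] -> [5]
  satisfied 2 clause(s); 1 remain; assigned so far: [2, 4]
unit clause [5] forces x5=T; simplify:
  satisfied 1 clause(s); 0 remain; assigned so far: [2, 4, 5]

Answer: 0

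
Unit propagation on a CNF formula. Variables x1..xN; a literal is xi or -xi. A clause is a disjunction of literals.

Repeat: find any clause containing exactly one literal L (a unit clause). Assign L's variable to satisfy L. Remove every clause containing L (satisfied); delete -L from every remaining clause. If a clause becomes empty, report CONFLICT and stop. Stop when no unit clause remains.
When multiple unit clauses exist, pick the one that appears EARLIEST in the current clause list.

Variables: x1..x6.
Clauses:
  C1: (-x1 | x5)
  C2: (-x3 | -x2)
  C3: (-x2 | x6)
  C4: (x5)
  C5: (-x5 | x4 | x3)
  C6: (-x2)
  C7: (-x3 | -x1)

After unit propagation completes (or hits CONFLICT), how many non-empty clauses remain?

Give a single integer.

Answer: 2

Derivation:
unit clause [5] forces x5=T; simplify:
  drop -5 from [-5, 4, 3] -> [4, 3]
  satisfied 2 clause(s); 5 remain; assigned so far: [5]
unit clause [-2] forces x2=F; simplify:
  satisfied 3 clause(s); 2 remain; assigned so far: [2, 5]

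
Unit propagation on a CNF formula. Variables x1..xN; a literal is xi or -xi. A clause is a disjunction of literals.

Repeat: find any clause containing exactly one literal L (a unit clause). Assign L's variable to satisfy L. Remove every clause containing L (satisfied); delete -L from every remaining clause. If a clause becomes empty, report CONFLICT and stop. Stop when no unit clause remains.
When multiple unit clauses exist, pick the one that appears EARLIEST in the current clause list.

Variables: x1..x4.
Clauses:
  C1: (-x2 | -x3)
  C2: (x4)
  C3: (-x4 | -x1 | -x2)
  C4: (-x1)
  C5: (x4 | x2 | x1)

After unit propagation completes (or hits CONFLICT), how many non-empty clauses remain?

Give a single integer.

unit clause [4] forces x4=T; simplify:
  drop -4 from [-4, -1, -2] -> [-1, -2]
  satisfied 2 clause(s); 3 remain; assigned so far: [4]
unit clause [-1] forces x1=F; simplify:
  satisfied 2 clause(s); 1 remain; assigned so far: [1, 4]

Answer: 1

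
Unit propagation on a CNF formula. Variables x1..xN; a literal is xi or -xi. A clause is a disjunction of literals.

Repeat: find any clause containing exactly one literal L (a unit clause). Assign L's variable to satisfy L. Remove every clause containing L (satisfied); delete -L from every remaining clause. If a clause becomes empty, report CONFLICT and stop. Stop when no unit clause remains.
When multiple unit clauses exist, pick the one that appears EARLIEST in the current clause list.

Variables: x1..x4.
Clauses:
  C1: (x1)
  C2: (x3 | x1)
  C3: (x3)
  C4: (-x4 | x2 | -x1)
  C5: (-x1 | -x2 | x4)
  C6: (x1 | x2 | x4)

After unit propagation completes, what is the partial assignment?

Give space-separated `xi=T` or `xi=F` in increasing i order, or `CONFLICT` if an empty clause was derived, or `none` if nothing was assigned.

Answer: x1=T x3=T

Derivation:
unit clause [1] forces x1=T; simplify:
  drop -1 from [-4, 2, -1] -> [-4, 2]
  drop -1 from [-1, -2, 4] -> [-2, 4]
  satisfied 3 clause(s); 3 remain; assigned so far: [1]
unit clause [3] forces x3=T; simplify:
  satisfied 1 clause(s); 2 remain; assigned so far: [1, 3]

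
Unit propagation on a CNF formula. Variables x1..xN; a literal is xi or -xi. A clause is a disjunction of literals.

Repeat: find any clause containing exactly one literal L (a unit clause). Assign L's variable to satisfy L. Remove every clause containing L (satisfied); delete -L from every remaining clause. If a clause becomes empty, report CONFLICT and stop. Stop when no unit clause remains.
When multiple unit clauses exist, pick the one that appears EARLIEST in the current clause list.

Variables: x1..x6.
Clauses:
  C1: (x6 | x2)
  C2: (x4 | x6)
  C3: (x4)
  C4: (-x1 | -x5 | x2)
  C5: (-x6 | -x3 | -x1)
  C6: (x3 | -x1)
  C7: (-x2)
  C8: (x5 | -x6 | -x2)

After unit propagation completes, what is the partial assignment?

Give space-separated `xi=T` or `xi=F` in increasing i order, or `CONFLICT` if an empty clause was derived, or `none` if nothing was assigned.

Answer: x2=F x4=T x6=T

Derivation:
unit clause [4] forces x4=T; simplify:
  satisfied 2 clause(s); 6 remain; assigned so far: [4]
unit clause [-2] forces x2=F; simplify:
  drop 2 from [6, 2] -> [6]
  drop 2 from [-1, -5, 2] -> [-1, -5]
  satisfied 2 clause(s); 4 remain; assigned so far: [2, 4]
unit clause [6] forces x6=T; simplify:
  drop -6 from [-6, -3, -1] -> [-3, -1]
  satisfied 1 clause(s); 3 remain; assigned so far: [2, 4, 6]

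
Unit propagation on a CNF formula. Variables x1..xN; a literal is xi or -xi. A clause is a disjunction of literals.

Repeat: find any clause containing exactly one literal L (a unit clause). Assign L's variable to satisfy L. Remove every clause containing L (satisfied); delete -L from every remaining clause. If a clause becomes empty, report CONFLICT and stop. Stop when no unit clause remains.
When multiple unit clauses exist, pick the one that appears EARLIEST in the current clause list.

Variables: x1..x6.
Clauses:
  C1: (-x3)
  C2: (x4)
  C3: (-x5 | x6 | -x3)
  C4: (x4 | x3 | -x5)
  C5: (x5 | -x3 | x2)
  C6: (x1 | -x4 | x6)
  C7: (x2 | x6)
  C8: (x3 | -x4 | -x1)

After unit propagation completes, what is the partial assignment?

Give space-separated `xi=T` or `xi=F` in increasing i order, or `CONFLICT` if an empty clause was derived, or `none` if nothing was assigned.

unit clause [-3] forces x3=F; simplify:
  drop 3 from [4, 3, -5] -> [4, -5]
  drop 3 from [3, -4, -1] -> [-4, -1]
  satisfied 3 clause(s); 5 remain; assigned so far: [3]
unit clause [4] forces x4=T; simplify:
  drop -4 from [1, -4, 6] -> [1, 6]
  drop -4 from [-4, -1] -> [-1]
  satisfied 2 clause(s); 3 remain; assigned so far: [3, 4]
unit clause [-1] forces x1=F; simplify:
  drop 1 from [1, 6] -> [6]
  satisfied 1 clause(s); 2 remain; assigned so far: [1, 3, 4]
unit clause [6] forces x6=T; simplify:
  satisfied 2 clause(s); 0 remain; assigned so far: [1, 3, 4, 6]

Answer: x1=F x3=F x4=T x6=T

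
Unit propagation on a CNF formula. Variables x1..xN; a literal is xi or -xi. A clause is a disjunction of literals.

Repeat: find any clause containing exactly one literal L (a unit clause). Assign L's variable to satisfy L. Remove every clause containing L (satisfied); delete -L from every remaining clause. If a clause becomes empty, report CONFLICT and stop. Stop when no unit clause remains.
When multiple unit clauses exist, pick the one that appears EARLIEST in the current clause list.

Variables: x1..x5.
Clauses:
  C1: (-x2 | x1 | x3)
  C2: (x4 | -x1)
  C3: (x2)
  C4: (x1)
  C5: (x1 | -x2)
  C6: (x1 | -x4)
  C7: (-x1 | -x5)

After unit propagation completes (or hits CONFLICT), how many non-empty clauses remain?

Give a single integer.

Answer: 0

Derivation:
unit clause [2] forces x2=T; simplify:
  drop -2 from [-2, 1, 3] -> [1, 3]
  drop -2 from [1, -2] -> [1]
  satisfied 1 clause(s); 6 remain; assigned so far: [2]
unit clause [1] forces x1=T; simplify:
  drop -1 from [4, -1] -> [4]
  drop -1 from [-1, -5] -> [-5]
  satisfied 4 clause(s); 2 remain; assigned so far: [1, 2]
unit clause [4] forces x4=T; simplify:
  satisfied 1 clause(s); 1 remain; assigned so far: [1, 2, 4]
unit clause [-5] forces x5=F; simplify:
  satisfied 1 clause(s); 0 remain; assigned so far: [1, 2, 4, 5]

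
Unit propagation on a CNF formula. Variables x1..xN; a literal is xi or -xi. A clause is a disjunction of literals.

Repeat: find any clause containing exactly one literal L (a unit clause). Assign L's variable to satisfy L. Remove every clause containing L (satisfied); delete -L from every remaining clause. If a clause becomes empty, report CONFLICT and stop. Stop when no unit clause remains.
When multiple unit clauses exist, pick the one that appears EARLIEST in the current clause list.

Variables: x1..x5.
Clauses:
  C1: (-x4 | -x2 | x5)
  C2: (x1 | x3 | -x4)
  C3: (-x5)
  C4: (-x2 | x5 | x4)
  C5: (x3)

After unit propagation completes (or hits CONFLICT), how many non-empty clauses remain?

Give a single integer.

unit clause [-5] forces x5=F; simplify:
  drop 5 from [-4, -2, 5] -> [-4, -2]
  drop 5 from [-2, 5, 4] -> [-2, 4]
  satisfied 1 clause(s); 4 remain; assigned so far: [5]
unit clause [3] forces x3=T; simplify:
  satisfied 2 clause(s); 2 remain; assigned so far: [3, 5]

Answer: 2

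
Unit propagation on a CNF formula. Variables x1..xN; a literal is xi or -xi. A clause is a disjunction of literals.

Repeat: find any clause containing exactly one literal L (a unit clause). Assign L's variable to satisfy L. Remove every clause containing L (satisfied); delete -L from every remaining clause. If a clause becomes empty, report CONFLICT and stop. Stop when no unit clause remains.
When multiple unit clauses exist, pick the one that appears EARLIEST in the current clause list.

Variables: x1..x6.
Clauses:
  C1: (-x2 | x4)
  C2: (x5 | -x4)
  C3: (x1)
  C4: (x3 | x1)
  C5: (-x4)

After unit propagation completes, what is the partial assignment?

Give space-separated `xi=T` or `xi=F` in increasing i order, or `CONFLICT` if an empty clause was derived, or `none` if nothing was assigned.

unit clause [1] forces x1=T; simplify:
  satisfied 2 clause(s); 3 remain; assigned so far: [1]
unit clause [-4] forces x4=F; simplify:
  drop 4 from [-2, 4] -> [-2]
  satisfied 2 clause(s); 1 remain; assigned so far: [1, 4]
unit clause [-2] forces x2=F; simplify:
  satisfied 1 clause(s); 0 remain; assigned so far: [1, 2, 4]

Answer: x1=T x2=F x4=F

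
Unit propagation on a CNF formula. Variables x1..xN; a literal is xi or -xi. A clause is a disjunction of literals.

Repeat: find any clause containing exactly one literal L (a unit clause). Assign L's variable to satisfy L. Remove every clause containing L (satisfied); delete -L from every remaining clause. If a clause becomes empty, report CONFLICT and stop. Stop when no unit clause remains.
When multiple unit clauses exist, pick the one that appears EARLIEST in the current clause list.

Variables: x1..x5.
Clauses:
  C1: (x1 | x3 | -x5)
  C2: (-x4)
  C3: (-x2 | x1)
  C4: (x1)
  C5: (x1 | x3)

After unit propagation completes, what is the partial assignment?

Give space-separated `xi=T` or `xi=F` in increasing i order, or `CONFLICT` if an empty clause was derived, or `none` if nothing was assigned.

unit clause [-4] forces x4=F; simplify:
  satisfied 1 clause(s); 4 remain; assigned so far: [4]
unit clause [1] forces x1=T; simplify:
  satisfied 4 clause(s); 0 remain; assigned so far: [1, 4]

Answer: x1=T x4=F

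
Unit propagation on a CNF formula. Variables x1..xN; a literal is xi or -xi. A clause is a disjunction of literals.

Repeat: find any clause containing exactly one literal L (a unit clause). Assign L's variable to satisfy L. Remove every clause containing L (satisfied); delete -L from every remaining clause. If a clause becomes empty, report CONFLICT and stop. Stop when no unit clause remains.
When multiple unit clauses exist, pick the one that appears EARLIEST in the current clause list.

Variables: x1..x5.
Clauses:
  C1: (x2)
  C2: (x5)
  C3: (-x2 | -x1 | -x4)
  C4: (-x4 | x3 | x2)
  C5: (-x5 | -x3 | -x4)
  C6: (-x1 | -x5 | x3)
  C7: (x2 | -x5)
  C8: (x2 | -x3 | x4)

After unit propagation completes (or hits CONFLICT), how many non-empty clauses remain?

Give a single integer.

Answer: 3

Derivation:
unit clause [2] forces x2=T; simplify:
  drop -2 from [-2, -1, -4] -> [-1, -4]
  satisfied 4 clause(s); 4 remain; assigned so far: [2]
unit clause [5] forces x5=T; simplify:
  drop -5 from [-5, -3, -4] -> [-3, -4]
  drop -5 from [-1, -5, 3] -> [-1, 3]
  satisfied 1 clause(s); 3 remain; assigned so far: [2, 5]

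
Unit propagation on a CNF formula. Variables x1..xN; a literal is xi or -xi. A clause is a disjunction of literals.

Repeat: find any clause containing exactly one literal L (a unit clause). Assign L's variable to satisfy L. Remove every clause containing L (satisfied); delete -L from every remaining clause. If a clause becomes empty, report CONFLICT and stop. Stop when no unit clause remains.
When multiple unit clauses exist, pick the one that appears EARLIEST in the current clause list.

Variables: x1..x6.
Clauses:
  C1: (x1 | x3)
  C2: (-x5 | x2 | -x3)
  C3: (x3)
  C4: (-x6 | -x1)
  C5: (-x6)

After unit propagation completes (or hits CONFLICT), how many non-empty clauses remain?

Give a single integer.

unit clause [3] forces x3=T; simplify:
  drop -3 from [-5, 2, -3] -> [-5, 2]
  satisfied 2 clause(s); 3 remain; assigned so far: [3]
unit clause [-6] forces x6=F; simplify:
  satisfied 2 clause(s); 1 remain; assigned so far: [3, 6]

Answer: 1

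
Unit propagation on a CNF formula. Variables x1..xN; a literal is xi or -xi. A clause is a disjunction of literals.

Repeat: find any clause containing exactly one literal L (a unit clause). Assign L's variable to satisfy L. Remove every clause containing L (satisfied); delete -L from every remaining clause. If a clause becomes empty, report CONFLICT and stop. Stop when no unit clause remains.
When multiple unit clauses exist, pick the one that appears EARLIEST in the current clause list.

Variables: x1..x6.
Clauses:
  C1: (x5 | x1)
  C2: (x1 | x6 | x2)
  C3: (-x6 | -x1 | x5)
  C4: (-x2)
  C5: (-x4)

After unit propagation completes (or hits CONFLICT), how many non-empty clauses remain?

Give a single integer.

Answer: 3

Derivation:
unit clause [-2] forces x2=F; simplify:
  drop 2 from [1, 6, 2] -> [1, 6]
  satisfied 1 clause(s); 4 remain; assigned so far: [2]
unit clause [-4] forces x4=F; simplify:
  satisfied 1 clause(s); 3 remain; assigned so far: [2, 4]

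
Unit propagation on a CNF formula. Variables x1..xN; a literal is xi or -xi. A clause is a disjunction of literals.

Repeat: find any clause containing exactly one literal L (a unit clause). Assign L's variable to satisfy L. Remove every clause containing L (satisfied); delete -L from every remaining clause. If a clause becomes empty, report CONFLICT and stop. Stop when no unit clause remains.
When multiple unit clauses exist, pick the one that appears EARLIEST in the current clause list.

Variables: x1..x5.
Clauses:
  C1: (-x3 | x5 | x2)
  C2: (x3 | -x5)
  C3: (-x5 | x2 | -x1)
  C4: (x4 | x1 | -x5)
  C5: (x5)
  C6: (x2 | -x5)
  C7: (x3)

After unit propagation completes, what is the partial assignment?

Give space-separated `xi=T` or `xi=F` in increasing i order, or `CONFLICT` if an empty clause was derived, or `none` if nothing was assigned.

Answer: x2=T x3=T x5=T

Derivation:
unit clause [5] forces x5=T; simplify:
  drop -5 from [3, -5] -> [3]
  drop -5 from [-5, 2, -1] -> [2, -1]
  drop -5 from [4, 1, -5] -> [4, 1]
  drop -5 from [2, -5] -> [2]
  satisfied 2 clause(s); 5 remain; assigned so far: [5]
unit clause [3] forces x3=T; simplify:
  satisfied 2 clause(s); 3 remain; assigned so far: [3, 5]
unit clause [2] forces x2=T; simplify:
  satisfied 2 clause(s); 1 remain; assigned so far: [2, 3, 5]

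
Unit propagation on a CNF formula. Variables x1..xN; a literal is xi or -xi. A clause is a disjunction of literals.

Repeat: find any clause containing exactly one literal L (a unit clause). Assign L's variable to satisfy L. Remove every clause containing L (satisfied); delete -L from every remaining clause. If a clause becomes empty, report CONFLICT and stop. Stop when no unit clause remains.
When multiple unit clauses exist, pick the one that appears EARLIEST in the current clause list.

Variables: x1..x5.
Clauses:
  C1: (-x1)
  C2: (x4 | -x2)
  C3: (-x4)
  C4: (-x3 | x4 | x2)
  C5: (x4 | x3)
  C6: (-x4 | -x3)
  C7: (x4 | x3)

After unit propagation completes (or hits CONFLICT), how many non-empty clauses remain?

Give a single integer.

unit clause [-1] forces x1=F; simplify:
  satisfied 1 clause(s); 6 remain; assigned so far: [1]
unit clause [-4] forces x4=F; simplify:
  drop 4 from [4, -2] -> [-2]
  drop 4 from [-3, 4, 2] -> [-3, 2]
  drop 4 from [4, 3] -> [3]
  drop 4 from [4, 3] -> [3]
  satisfied 2 clause(s); 4 remain; assigned so far: [1, 4]
unit clause [-2] forces x2=F; simplify:
  drop 2 from [-3, 2] -> [-3]
  satisfied 1 clause(s); 3 remain; assigned so far: [1, 2, 4]
unit clause [-3] forces x3=F; simplify:
  drop 3 from [3] -> [] (empty!)
  drop 3 from [3] -> [] (empty!)
  satisfied 1 clause(s); 2 remain; assigned so far: [1, 2, 3, 4]
CONFLICT (empty clause)

Answer: 0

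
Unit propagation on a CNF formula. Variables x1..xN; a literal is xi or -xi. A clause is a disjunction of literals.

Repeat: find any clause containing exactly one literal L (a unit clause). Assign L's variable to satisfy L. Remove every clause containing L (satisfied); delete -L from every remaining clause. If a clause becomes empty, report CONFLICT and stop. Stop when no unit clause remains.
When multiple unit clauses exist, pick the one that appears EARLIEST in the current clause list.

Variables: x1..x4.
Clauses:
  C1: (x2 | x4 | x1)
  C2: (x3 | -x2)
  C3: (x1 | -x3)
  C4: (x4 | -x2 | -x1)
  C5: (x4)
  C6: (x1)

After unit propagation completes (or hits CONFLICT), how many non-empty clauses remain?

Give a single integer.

Answer: 1

Derivation:
unit clause [4] forces x4=T; simplify:
  satisfied 3 clause(s); 3 remain; assigned so far: [4]
unit clause [1] forces x1=T; simplify:
  satisfied 2 clause(s); 1 remain; assigned so far: [1, 4]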